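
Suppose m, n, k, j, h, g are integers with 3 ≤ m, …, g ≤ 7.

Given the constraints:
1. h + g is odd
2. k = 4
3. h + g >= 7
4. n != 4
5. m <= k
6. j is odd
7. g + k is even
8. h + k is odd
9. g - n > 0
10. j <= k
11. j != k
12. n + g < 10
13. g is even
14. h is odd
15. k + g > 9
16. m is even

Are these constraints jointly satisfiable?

Satisfiable

Try m = 4, n = 3, k = 4, j = 3, h = 3, g = 6.
Check constraint 3: h + g = 9; constraint 9: g - n = 3. The remaining constraints are straightforward to verify.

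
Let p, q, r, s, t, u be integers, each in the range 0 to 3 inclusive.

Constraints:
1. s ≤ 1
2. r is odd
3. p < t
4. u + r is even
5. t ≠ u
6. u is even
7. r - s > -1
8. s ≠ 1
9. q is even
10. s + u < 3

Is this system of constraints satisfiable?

Unsatisfiable

Constraint 6 makes u even and constraint 2 makes r odd, so u + r must be odd. Constraint 4 says u + r is even — contradiction.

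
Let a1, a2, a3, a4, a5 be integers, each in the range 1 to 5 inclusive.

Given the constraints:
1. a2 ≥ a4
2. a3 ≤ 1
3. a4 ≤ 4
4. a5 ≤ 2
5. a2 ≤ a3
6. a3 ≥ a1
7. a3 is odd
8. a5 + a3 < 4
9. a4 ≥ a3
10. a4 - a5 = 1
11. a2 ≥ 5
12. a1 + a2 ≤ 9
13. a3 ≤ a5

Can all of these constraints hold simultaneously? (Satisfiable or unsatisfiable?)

From constraints 5 and 11: a3 ≥ a2 and a2 ≥ 5, so a3 ≥ 5. From constraints 4 and 13: a3 ≤ a5 and a5 ≤ 2, so a3 ≤ 2. But 2 < 5, so no value of a3 works.

Unsatisfiable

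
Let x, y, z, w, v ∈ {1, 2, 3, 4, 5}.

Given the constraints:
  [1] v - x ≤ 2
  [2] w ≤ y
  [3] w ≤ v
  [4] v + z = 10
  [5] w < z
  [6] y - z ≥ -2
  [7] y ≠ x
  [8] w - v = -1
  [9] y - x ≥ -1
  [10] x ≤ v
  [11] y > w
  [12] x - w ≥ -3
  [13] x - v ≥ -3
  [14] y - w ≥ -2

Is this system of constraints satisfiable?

Satisfiable

The assignment x = 3, y = 5, z = 5, w = 4, v = 5 works:
  constraint 1 holds since v - x = 2.
  constraint 4 holds since v + z = 10.
  constraint 6 holds since y - z = 0.
The rest check out directly.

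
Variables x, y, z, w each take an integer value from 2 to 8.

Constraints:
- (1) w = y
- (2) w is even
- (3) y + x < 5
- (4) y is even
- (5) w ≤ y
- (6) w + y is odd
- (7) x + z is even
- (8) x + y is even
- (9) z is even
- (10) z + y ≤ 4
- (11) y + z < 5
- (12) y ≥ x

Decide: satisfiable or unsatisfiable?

Unsatisfiable

Constraint 2 makes w even and constraint 4 makes y even, so w + y must be even. Constraint 6 says w + y is odd — contradiction.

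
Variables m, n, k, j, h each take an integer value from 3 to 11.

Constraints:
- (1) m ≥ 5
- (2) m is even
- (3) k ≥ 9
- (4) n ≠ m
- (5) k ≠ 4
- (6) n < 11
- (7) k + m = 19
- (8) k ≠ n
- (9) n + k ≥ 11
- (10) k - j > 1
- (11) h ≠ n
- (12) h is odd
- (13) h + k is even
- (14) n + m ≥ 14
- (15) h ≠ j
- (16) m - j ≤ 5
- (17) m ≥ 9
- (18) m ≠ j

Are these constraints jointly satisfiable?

Take m = 10, n = 5, k = 9, j = 7, h = 3. Then constraint 7: k + m = 19; constraint 9: n + k = 14; constraint 10: k - j = 2, and every other listed constraint is also met.

Satisfiable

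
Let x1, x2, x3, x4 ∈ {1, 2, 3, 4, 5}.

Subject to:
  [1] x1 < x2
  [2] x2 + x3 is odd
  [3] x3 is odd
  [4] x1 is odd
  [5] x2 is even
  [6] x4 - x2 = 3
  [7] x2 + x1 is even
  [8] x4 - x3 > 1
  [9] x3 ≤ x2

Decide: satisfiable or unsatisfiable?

Constraint 5 makes x2 even and constraint 4 makes x1 odd, so x2 + x1 must be odd. Constraint 7 says x2 + x1 is even — contradiction.

Unsatisfiable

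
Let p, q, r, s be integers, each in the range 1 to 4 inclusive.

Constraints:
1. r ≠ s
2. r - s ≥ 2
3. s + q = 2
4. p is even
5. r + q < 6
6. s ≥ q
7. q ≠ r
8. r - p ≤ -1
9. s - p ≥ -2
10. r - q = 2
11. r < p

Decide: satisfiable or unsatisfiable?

Unsatisfiable

Constraints 2, 8, and 9 give r − s ≥ 2, s − p ≥ -2, p − r ≥ 1.
Adding all 3 inequalities: the left sides telescope to 0, and the right sides sum to 2 + (-2) + 1 = 1. So 0 ≥ 1, which is false.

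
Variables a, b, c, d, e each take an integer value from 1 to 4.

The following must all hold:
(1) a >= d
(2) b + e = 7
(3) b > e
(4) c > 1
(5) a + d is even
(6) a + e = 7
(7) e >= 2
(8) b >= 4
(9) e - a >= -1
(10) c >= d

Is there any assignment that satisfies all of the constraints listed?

Take a = 4, b = 4, c = 4, d = 4, e = 3. Then constraint 2: b + e = 7; constraint 6: a + e = 7; constraint 9: e - a = -1, and every other listed constraint is also met.

Satisfiable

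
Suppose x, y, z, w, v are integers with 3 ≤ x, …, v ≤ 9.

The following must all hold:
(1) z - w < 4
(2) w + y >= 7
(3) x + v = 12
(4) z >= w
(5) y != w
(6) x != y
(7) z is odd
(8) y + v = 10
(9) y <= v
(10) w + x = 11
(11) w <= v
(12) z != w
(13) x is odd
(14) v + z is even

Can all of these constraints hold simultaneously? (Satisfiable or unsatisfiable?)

Satisfiable

Setting (x, y, z, w, v) = (7, 5, 7, 4, 5) satisfies everything: constraint 1: z - w = 3; constraint 2: w + y = 9, and the others follow.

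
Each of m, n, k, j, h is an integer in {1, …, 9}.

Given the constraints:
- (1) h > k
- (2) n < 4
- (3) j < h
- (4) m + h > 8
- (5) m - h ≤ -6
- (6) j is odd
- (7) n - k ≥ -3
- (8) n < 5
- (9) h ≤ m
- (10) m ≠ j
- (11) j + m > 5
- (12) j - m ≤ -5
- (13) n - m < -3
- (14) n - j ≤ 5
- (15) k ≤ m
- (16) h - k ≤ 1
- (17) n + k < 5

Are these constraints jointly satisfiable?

Constraints 5, 7, 12, 14, and 16 give n − k ≥ -3, k − h ≥ -1, h − m ≥ 6, m − j ≥ 5, j − n ≥ -5.
Adding all 5 inequalities: the left sides telescope to 0, and the right sides sum to (-3) + (-1) + 6 + 5 + (-5) = 2. So 0 ≥ 2, which is false.

Unsatisfiable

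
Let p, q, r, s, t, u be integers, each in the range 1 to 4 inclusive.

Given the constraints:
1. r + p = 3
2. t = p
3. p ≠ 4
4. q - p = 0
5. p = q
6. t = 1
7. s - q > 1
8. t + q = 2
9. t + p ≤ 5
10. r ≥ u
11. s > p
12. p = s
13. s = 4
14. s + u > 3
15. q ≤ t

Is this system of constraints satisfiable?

Constraint 6 fixes t = 1 and constraint 13 fixes s = 4. Constraints 2 and 12 give t = p = s, so t = s. But 1 ≠ 4 — contradiction.

Unsatisfiable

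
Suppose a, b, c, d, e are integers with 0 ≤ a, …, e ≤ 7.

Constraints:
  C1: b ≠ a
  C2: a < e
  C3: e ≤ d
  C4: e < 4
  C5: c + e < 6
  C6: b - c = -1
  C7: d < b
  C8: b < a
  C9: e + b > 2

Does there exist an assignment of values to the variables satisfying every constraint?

Constraints 2, 3, 7, and 8 give d < b, b < a, a < e, e ≤ d. Chaining: d < b < a < e ≤ d, which forces d < d — impossible.

Unsatisfiable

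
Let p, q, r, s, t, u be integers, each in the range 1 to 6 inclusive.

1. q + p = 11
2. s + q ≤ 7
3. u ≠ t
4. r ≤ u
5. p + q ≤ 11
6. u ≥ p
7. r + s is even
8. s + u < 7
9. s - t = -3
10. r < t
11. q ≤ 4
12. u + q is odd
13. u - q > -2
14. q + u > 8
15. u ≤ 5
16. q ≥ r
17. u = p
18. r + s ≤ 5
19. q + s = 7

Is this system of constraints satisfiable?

Unsatisfiable

From constraint 11: q ≤ 4. From constraints 6 and 15: p ≤ u ≤ 5. Hence q + p ≤ 9. But constraint 1 requires q + p = 11, and 11 > 9. Contradiction.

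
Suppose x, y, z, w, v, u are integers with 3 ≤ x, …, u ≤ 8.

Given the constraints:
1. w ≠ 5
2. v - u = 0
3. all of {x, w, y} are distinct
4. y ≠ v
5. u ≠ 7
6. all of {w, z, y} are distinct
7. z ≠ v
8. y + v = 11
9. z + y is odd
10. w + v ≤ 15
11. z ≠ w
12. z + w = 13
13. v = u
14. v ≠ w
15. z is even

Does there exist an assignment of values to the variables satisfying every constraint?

One satisfying assignment is x = 8, y = 3, z = 6, w = 7, v = 8, u = 8.
For the less obvious constraints — constraint 2: v - u = 0; constraint 8: y + v = 11; constraint 10: w + v = 15 — and the others hold by inspection.

Satisfiable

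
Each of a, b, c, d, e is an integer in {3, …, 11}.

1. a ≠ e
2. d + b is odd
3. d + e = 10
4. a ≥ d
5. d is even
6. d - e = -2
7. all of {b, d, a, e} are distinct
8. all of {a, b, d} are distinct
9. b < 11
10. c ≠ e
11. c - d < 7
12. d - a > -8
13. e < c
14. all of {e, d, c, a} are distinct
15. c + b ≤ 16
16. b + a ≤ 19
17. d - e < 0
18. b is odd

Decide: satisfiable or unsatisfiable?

Take a = 11, b = 5, c = 9, d = 4, e = 6. Then constraint 3: d + e = 10; constraint 6: d - e = -2; constraint 11: c - d = 5, and every other listed constraint is also met.

Satisfiable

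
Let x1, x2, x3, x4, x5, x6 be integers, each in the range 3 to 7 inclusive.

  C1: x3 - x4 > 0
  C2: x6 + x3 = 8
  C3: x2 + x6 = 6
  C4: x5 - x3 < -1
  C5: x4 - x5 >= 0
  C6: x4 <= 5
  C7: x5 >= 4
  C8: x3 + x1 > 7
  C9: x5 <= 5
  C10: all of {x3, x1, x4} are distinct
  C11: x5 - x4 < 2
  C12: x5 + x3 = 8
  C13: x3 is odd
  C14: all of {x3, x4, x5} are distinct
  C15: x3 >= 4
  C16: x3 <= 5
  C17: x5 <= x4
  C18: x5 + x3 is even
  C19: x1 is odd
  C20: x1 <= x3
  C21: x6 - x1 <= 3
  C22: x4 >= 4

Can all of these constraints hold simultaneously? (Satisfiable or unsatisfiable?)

Unsatisfiable

Constraints 6, 7, 9, 15, 16, and 22 confine each of x3, x4, x5 to the 2 values {4, 5}.
Constraint 14 requires all 3 of them to be distinct, but only 2 values are available — impossible by the pigeonhole principle.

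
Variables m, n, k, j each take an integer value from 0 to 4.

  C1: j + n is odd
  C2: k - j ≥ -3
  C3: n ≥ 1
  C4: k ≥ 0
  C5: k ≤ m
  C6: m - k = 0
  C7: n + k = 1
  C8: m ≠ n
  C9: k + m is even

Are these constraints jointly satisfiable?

Satisfiable

One satisfying assignment is m = 0, n = 1, k = 0, j = 0.
For the less obvious constraints — constraint 2: k - j = 0; constraint 6: m - k = 0 — and the others hold by inspection.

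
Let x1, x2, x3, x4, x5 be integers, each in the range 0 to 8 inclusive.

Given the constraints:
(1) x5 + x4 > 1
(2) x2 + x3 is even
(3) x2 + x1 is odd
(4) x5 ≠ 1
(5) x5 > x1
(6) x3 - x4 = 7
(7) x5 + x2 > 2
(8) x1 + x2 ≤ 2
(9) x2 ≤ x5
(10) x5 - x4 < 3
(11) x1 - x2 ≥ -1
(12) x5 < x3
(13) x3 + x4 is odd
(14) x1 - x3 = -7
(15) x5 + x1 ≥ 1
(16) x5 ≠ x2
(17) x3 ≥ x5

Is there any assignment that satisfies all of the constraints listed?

One satisfying assignment is x1 = 0, x2 = 1, x3 = 7, x4 = 0, x5 = 2.
For the less obvious constraints — constraint 1: x5 + x4 = 2; constraint 6: x3 - x4 = 7 — and the others hold by inspection.

Satisfiable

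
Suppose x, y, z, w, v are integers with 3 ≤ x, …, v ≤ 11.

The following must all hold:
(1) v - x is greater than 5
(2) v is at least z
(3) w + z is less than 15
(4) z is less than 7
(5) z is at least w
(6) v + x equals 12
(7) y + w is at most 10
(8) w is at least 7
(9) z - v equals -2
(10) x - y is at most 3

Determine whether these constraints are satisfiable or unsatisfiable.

Unsatisfiable

From constraints 5 and 8: z ≥ w and w ≥ 7, so z ≥ 7. From constraint 4: z ≤ 6. But 6 < 7, so no value of z works.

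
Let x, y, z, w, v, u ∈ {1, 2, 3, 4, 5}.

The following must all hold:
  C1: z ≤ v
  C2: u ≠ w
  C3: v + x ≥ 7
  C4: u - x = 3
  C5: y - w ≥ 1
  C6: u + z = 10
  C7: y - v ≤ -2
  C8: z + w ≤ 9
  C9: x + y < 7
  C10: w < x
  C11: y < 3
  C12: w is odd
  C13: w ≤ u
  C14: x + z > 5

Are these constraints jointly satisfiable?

Satisfiable

One satisfying assignment is x = 2, y = 2, z = 5, w = 1, v = 5, u = 5.
For the less obvious constraints — constraint 3: v + x = 7; constraint 4: u - x = 3 — and the others hold by inspection.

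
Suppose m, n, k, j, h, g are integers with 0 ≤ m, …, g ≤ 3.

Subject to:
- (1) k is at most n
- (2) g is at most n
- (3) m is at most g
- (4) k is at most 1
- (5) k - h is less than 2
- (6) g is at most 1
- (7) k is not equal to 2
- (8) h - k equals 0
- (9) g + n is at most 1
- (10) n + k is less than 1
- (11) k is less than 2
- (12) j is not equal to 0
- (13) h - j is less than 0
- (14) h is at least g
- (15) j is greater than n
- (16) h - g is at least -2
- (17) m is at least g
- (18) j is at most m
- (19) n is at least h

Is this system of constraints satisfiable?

Unsatisfiable

Constraints 2, 3, 15, and 18 give m ≤ g, g ≤ n, n < j, j ≤ m. Chaining: m ≤ g ≤ n < j ≤ m, which forces m < m — impossible.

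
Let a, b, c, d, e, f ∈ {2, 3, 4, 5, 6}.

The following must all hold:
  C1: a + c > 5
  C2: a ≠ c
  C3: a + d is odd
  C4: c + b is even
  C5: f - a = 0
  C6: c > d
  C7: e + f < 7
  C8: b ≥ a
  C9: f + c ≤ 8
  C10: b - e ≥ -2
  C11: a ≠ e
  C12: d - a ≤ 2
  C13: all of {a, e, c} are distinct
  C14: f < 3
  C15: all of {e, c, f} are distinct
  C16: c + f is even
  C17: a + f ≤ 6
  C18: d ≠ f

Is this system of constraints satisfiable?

Satisfiable

Setting (a, b, c, d, e, f) = (2, 4, 4, 3, 3, 2) satisfies everything: constraint 1: a + c = 6; constraint 5: f - a = 0, and the others follow.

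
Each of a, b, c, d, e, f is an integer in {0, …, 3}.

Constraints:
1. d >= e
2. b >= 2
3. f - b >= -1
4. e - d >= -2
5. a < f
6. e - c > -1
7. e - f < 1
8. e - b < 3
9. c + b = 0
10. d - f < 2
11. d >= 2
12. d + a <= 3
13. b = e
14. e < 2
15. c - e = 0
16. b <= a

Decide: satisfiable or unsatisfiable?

Unsatisfiable

From constraint 11: d ≥ 2. From constraints 2 and 16: a ≥ b ≥ 2. Hence d + a ≥ 4. But constraint 12 requires d + a ≤ 3, and 3 < 4. Contradiction.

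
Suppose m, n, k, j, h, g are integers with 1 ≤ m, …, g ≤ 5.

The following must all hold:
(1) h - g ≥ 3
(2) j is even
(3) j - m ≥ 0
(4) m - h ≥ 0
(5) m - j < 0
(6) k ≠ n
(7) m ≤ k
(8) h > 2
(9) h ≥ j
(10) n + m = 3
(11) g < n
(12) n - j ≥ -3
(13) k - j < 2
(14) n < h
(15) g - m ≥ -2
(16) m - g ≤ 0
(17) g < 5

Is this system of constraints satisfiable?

Unsatisfiable

Constraints 4, 11, 14, and 16 give n < h, h ≤ m, m ≤ g, g < n. Chaining: n < h ≤ m ≤ g < n, which forces n < n — impossible.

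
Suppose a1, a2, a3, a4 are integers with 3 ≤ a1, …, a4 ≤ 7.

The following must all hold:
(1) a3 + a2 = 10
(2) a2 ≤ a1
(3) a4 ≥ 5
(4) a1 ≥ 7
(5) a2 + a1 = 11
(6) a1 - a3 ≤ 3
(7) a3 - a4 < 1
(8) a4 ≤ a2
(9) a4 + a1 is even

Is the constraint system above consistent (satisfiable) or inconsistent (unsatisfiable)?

From constraints 3 and 8: a2 ≥ a4 ≥ 5. From constraint 4: a1 ≥ 7. Hence a2 + a1 ≥ 12. But constraint 5 requires a2 + a1 = 11, and 11 < 12. Contradiction.

Unsatisfiable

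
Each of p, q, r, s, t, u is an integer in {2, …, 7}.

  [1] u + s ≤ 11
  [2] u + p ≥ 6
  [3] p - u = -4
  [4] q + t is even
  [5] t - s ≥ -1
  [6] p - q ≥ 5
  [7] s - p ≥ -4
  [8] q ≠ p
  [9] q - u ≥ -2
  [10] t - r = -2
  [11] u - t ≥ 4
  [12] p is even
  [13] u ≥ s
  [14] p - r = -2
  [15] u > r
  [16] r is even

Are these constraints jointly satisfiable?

Unsatisfiable

Constraints 5, 6, 7, 9, and 11 give q − u ≥ -2, u − t ≥ 4, t − s ≥ -1, s − p ≥ -4, p − q ≥ 5.
Adding all 5 inequalities: the left sides telescope to 0, and the right sides sum to (-2) + 4 + (-1) + (-4) + 5 = 2. So 0 ≥ 2, which is false.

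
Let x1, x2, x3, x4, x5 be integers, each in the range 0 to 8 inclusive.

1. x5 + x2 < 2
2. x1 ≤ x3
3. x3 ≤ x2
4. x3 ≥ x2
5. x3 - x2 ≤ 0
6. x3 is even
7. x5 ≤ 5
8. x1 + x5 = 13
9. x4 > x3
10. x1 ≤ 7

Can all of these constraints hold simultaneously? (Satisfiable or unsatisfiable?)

From constraint 10: x1 ≤ 7. From constraint 7: x5 ≤ 5. Hence x1 + x5 ≤ 12. But constraint 8 requires x1 + x5 = 13, and 13 > 12. Contradiction.

Unsatisfiable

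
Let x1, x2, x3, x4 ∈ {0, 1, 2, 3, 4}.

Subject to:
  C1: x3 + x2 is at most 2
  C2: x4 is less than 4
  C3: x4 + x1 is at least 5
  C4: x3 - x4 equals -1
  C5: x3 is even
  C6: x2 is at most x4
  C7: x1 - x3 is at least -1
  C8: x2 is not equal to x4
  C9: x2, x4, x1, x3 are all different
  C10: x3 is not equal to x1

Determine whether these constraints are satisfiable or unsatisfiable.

Setting (x1, x2, x3, x4) = (4, 0, 2, 3) satisfies everything: constraint 1: x3 + x2 = 2; constraint 3: x4 + x1 = 7, and the others follow.

Satisfiable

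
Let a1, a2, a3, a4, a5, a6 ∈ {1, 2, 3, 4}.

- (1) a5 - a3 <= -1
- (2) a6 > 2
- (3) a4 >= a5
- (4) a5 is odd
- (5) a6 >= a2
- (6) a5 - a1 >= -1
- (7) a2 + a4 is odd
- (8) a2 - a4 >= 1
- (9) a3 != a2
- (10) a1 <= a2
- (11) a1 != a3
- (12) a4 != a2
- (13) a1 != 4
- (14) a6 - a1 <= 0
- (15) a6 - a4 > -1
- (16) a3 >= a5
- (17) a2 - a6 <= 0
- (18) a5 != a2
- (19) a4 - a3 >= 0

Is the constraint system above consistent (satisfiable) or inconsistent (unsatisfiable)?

Constraints 1, 6, 8, 14, 17, and 19 give a1 − a6 ≥ 0, a6 − a2 ≥ 0, a2 − a4 ≥ 1, a4 − a3 ≥ 0, a3 − a5 ≥ 1, a5 − a1 ≥ -1.
Adding all 6 inequalities: the left sides telescope to 0, and the right sides sum to 0 + 0 + 1 + 0 + 1 + (-1) = 1. So 0 ≥ 1, which is false.

Unsatisfiable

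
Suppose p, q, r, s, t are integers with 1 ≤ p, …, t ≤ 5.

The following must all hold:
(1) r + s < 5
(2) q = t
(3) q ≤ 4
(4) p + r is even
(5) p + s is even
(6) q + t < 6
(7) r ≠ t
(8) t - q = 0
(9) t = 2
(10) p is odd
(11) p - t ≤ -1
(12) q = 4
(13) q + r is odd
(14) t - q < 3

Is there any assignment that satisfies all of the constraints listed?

Unsatisfiable

Constraint 12 fixes q = 4 and constraint 9 fixes t = 2, but constraint 2 requires q = t. Since 4 ≠ 2, contradiction.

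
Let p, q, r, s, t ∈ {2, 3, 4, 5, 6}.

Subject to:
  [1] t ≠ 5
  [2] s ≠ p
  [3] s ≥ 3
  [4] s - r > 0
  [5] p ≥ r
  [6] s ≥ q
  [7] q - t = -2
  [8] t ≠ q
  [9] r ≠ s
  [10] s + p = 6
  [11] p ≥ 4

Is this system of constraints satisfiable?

Unsatisfiable

From constraint 3: s ≥ 3. From constraint 11: p ≥ 4. Hence s + p ≥ 7. But constraint 10 requires s + p = 6, and 6 < 7. Contradiction.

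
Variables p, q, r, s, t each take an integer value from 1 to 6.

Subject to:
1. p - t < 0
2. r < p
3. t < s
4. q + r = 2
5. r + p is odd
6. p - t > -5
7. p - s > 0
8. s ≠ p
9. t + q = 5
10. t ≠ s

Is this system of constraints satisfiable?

Unsatisfiable

Constraints 1, 3, and 7 give p < t, t < s, s < p. Chaining: p < t < s < p, which forces p < p — impossible.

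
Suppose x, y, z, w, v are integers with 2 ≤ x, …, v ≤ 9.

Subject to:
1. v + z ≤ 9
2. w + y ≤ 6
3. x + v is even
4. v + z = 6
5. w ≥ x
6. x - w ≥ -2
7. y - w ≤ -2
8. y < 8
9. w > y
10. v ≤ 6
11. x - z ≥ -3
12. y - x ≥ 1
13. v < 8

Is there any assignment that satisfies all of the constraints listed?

Constraints 6, 7, and 12 give y − x ≥ 1, x − w ≥ -2, w − y ≥ 2.
Adding all 3 inequalities: the left sides telescope to 0, and the right sides sum to 1 + (-2) + 2 = 1. So 0 ≥ 1, which is false.

Unsatisfiable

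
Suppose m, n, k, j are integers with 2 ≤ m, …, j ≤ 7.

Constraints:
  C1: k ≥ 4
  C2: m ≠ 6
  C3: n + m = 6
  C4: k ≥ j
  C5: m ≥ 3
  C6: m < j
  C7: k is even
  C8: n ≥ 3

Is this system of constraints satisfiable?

Setting (m, n, k, j) = (3, 3, 6, 6) satisfies everything: constraint 3: n + m = 6; constraint 4: k = 6, j = 6; constraint 7: k = 6 is even, and the others follow.

Satisfiable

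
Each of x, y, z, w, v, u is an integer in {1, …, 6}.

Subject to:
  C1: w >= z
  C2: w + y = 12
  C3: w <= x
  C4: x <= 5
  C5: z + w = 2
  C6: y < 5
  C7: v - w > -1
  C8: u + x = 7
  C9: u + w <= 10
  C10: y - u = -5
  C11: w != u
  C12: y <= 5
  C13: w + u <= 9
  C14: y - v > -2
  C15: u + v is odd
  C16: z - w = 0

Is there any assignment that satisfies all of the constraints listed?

Unsatisfiable

From constraints 3 and 4: w ≤ x ≤ 5. From constraint 12: y ≤ 5. Hence w + y ≤ 10. But constraint 2 requires w + y = 12, and 12 > 10. Contradiction.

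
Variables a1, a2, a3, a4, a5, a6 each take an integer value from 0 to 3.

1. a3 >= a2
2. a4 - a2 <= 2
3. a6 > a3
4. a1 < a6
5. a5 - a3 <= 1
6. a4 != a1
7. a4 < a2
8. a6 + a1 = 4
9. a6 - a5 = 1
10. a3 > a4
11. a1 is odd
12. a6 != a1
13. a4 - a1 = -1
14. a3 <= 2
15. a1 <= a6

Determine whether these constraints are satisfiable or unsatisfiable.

Satisfiable

Setting (a1, a2, a3, a4, a5, a6) = (1, 1, 2, 0, 2, 3) satisfies everything: constraint 2: a4 - a2 = -1; constraint 5: a5 - a3 = 0, and the others follow.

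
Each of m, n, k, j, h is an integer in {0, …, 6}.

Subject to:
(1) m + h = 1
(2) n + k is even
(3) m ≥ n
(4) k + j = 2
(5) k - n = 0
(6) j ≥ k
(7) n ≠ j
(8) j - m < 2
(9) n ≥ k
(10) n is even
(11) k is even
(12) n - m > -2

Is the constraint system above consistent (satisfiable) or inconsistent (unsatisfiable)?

Satisfiable

The assignment m = 1, n = 0, k = 0, j = 2, h = 0 works:
  constraint 1 holds since m + h = 1.
  constraint 4 holds since k + j = 2.
The rest check out directly.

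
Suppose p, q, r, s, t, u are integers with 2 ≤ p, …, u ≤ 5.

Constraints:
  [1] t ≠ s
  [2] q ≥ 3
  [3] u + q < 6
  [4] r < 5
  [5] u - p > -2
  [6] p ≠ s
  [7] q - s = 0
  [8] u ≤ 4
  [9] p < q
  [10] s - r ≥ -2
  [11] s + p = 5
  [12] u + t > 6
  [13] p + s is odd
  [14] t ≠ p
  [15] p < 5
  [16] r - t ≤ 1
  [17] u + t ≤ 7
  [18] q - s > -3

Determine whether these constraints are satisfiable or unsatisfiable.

Satisfiable

Setting (p, q, r, s, t, u) = (2, 3, 4, 3, 5, 2) satisfies everything: constraint 3: u + q = 5; constraint 5: u - p = 0; constraint 7: q - s = 0, and the others follow.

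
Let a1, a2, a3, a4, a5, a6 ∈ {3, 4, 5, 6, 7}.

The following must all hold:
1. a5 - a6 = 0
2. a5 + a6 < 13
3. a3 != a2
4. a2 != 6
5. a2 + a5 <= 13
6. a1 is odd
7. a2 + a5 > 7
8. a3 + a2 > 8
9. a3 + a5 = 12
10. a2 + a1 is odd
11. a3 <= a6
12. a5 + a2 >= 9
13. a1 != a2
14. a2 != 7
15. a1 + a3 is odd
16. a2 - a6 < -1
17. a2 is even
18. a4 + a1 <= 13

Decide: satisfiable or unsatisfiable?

Satisfiable

One satisfying assignment is a1 = 7, a2 = 4, a3 = 6, a4 = 4, a5 = 6, a6 = 6.
For the less obvious constraints — constraint 1: a5 - a6 = 0; constraint 2: a5 + a6 = 12 — and the others hold by inspection.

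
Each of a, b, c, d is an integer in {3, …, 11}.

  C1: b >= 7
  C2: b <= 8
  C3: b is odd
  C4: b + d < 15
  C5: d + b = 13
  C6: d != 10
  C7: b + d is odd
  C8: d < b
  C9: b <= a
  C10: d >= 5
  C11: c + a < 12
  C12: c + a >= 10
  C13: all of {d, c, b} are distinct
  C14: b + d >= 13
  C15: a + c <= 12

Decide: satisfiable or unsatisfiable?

Try a = 8, b = 7, c = 3, d = 6.
Check constraint 4: b + d = 13; constraint 5: d + b = 13; constraint 11: c + a = 11. The remaining constraints are straightforward to verify.

Satisfiable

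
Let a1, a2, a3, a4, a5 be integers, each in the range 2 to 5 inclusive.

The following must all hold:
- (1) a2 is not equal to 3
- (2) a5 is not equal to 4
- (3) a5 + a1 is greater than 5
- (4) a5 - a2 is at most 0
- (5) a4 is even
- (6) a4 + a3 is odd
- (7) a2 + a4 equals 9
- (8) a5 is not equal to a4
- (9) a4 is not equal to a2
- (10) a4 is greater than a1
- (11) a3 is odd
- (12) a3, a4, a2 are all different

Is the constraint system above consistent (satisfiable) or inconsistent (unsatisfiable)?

Satisfiable

One satisfying assignment is a1 = 3, a2 = 5, a3 = 3, a4 = 4, a5 = 5.
For the less obvious constraints — constraint 3: a5 + a1 = 8; constraint 4: a5 - a2 = 0; constraint 7: a2 + a4 = 9 — and the others hold by inspection.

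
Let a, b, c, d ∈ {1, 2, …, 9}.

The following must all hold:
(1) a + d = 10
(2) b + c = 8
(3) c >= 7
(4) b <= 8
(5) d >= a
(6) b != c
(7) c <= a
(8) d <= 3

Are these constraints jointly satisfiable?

From constraints 3 and 7: a ≥ c and c ≥ 7, so a ≥ 7. From constraints 5 and 8: a ≤ d and d ≤ 3, so a ≤ 3. But 3 < 7, so no value of a works.

Unsatisfiable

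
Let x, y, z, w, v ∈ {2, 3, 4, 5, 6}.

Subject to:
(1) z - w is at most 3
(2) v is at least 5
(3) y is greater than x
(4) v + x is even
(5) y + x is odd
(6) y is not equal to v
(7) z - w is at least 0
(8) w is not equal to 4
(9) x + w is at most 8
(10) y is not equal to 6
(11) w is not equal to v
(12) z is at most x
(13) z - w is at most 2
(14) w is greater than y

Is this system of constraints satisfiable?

Unsatisfiable

Constraints 3, 7, 12, and 14 give x < y, y < w, w ≤ z, z ≤ x. Chaining: x < y < w ≤ z ≤ x, which forces x < x — impossible.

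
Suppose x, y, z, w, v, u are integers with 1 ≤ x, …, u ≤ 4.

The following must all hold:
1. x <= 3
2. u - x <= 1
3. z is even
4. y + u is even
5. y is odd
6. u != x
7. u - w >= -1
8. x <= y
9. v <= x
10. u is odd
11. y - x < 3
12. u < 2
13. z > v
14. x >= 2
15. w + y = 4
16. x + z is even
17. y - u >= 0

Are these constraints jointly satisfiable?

One satisfying assignment is x = 2, y = 3, z = 4, w = 1, v = 1, u = 1.
For the less obvious constraints — constraint 2: u - x = -1; constraint 7: u - w = 0 — and the others hold by inspection.

Satisfiable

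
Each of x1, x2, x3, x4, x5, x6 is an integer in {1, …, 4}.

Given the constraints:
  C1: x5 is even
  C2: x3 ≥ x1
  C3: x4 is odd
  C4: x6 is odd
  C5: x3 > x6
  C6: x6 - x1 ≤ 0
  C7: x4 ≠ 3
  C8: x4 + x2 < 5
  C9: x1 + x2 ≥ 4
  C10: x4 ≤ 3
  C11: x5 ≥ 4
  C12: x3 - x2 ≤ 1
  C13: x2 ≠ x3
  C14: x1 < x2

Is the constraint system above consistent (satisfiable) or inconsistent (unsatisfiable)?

Satisfiable

Take x1 = 2, x2 = 3, x3 = 4, x4 = 1, x5 = 4, x6 = 1. Then constraint 6: x6 - x1 = -1; constraint 8: x4 + x2 = 4; constraint 9: x1 + x2 = 5, and every other listed constraint is also met.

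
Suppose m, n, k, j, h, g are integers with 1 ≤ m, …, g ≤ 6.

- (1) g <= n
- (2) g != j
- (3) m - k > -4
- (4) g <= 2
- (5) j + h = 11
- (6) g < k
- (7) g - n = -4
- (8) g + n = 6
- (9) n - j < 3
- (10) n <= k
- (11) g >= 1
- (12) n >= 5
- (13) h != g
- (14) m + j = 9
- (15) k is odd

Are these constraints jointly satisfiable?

Satisfiable

The assignment m = 4, n = 5, k = 5, j = 5, h = 6, g = 1 works:
  constraint 3 holds since m - k = -1.
  constraint 5 holds since j + h = 11.
The rest check out directly.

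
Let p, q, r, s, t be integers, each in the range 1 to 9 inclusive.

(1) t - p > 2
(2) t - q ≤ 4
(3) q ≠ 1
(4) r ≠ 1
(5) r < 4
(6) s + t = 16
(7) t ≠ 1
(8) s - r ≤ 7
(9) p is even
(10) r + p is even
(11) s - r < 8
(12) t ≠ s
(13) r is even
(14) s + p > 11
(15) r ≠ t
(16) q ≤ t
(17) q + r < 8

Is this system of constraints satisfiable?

Satisfiable

Take p = 4, q = 5, r = 2, s = 9, t = 7. Then constraint 1: t - p = 3; constraint 2: t - q = 2, and every other listed constraint is also met.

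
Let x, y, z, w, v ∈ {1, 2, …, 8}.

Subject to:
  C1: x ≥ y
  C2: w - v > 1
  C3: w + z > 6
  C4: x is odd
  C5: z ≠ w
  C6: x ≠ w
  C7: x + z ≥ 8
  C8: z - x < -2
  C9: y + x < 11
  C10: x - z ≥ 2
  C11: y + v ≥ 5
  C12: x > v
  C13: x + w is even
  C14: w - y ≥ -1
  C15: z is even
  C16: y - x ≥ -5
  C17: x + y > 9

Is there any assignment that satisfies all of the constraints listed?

Satisfiable

The assignment x = 7, y = 3, z = 4, w = 5, v = 3 works:
  constraint 2 holds since w - v = 2.
  constraint 3 holds since w + z = 9.
  constraint 7 holds since x + z = 11.
The rest check out directly.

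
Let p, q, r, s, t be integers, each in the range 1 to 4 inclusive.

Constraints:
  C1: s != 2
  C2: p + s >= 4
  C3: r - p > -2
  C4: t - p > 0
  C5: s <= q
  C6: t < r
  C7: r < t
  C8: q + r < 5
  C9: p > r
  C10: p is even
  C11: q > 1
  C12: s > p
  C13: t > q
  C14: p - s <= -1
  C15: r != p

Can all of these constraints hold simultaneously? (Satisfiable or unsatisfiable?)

Unsatisfiable

Constraints 5, 6, 9, 13, and 14 give q < t, t < r, r < p, p < s, s ≤ q. Chaining: q < t < r < p < s ≤ q, which forces q < q — impossible.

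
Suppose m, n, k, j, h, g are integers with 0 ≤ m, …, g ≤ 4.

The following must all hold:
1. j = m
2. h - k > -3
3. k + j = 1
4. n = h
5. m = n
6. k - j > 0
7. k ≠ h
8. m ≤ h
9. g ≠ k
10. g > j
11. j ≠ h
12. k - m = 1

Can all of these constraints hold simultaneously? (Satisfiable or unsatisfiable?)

Unsatisfiable

From constraints 1, 4, and 5, j = m = n = h, so j = h. But constraint 11 says j ≠ h. Contradiction.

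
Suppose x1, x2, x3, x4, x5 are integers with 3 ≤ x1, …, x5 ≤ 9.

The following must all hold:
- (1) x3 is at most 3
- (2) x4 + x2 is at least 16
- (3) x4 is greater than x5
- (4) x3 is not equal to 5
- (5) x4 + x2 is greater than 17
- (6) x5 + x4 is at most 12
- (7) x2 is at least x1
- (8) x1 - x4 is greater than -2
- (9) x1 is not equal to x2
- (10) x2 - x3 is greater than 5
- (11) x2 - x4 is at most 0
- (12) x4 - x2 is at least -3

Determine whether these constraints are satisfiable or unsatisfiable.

Satisfiable

Take x1 = 8, x2 = 9, x3 = 3, x4 = 9, x5 = 3. Then constraint 2: x4 + x2 = 18; constraint 5: x4 + x2 = 18, and every other listed constraint is also met.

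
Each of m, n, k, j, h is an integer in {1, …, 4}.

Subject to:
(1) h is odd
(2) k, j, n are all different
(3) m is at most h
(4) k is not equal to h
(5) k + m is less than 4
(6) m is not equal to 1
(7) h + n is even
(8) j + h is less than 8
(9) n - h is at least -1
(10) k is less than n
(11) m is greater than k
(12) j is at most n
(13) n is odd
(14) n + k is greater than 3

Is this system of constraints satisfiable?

Satisfiable

Try m = 2, n = 3, k = 1, j = 2, h = 3.
Check constraint 5: k + m = 3; constraint 8: j + h = 5; constraint 9: n - h = 0. The remaining constraints are straightforward to verify.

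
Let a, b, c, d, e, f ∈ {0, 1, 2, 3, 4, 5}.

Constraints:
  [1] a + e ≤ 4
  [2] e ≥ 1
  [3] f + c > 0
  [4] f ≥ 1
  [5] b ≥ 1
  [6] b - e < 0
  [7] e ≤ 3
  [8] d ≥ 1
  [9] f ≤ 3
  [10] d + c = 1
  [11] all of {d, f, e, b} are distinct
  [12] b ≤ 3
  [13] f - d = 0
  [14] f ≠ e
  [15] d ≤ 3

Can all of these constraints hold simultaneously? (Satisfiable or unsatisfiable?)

Constraints 2, 4, 5, 7, 8, 9, 12, and 15 confine each of d, f, e, b to the 3 values {1, …, 3}.
Constraint 11 requires all 4 of them to be distinct, but only 3 values are available — impossible by the pigeonhole principle.

Unsatisfiable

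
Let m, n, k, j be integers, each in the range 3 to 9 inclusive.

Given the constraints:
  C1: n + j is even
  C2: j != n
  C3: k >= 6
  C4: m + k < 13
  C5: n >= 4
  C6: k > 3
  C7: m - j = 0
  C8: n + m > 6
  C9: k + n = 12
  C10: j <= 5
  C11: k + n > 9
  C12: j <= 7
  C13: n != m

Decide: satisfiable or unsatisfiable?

Satisfiable

Setting (m, n, k, j) = (3, 5, 7, 3) satisfies everything: constraint 4: m + k = 10; constraint 7: m - j = 0, and the others follow.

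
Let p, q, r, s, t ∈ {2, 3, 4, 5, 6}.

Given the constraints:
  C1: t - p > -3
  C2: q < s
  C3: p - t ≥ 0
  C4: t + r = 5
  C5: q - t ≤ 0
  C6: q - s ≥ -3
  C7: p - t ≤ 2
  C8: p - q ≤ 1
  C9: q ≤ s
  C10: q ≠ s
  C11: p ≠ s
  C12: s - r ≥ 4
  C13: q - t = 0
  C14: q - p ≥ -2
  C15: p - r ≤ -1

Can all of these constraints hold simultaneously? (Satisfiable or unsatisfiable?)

Constraints 3, 5, 6, 12, and 15 give r − p ≥ 1, p − t ≥ 0, t − q ≥ 0, q − s ≥ -3, s − r ≥ 4.
Adding all 5 inequalities: the left sides telescope to 0, and the right sides sum to 1 + 0 + 0 + (-3) + 4 = 2. So 0 ≥ 2, which is false.

Unsatisfiable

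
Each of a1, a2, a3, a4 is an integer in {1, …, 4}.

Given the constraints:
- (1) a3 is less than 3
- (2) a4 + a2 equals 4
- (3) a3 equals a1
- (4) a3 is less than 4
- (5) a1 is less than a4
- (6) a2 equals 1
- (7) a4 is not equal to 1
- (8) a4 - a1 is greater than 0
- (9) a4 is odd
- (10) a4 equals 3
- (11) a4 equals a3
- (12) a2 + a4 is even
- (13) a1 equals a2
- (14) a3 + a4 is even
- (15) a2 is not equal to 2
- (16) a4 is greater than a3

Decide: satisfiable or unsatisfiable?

Unsatisfiable

Constraint 10 fixes a4 = 3 and constraint 6 fixes a2 = 1. Constraints 3, 11, and 13 give a4 = a3 = a1 = a2, so a4 = a2. But 3 ≠ 1 — contradiction.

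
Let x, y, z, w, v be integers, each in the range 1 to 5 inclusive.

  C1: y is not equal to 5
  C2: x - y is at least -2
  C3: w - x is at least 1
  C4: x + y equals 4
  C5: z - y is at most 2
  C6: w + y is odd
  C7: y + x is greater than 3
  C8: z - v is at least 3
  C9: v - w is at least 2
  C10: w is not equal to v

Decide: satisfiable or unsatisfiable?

Unsatisfiable

Constraints 2, 3, 5, 8, and 9 give y − z ≥ -2, z − v ≥ 3, v − w ≥ 2, w − x ≥ 1, x − y ≥ -2.
Adding all 5 inequalities: the left sides telescope to 0, and the right sides sum to (-2) + 3 + 2 + 1 + (-2) = 2. So 0 ≥ 2, which is false.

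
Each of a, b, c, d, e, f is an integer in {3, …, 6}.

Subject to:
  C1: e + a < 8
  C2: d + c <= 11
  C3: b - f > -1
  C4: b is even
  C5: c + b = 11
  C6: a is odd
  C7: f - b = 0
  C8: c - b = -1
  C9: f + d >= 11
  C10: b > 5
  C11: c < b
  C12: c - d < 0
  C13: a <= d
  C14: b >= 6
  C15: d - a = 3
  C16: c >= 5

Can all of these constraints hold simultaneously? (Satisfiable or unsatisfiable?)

Satisfiable

Setting (a, b, c, d, e, f) = (3, 6, 5, 6, 4, 6) satisfies everything: constraint 1: e + a = 7; constraint 2: d + c = 11, and the others follow.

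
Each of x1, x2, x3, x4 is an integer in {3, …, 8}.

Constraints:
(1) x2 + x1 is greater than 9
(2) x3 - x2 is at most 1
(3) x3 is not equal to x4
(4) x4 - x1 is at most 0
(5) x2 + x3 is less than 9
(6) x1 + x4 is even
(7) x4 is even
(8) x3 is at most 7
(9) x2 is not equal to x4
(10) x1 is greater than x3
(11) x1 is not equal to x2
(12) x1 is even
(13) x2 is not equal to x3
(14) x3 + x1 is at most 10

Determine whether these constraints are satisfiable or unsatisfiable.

Satisfiable

Try x1 = 6, x2 = 5, x3 = 3, x4 = 6.
Check constraint 1: x2 + x1 = 11; constraint 2: x3 - x2 = -2. The remaining constraints are straightforward to verify.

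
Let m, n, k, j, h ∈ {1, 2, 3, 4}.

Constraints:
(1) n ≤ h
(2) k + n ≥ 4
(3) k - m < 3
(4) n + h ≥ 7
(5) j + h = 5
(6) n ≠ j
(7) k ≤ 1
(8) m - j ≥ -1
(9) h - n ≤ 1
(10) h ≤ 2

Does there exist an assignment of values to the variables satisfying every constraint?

Unsatisfiable

From constraint 7: k ≤ 1. From constraints 1 and 10: n ≤ h ≤ 2. Hence k + n ≤ 3. But constraint 2 requires k + n ≥ 4, and 4 > 3. Contradiction.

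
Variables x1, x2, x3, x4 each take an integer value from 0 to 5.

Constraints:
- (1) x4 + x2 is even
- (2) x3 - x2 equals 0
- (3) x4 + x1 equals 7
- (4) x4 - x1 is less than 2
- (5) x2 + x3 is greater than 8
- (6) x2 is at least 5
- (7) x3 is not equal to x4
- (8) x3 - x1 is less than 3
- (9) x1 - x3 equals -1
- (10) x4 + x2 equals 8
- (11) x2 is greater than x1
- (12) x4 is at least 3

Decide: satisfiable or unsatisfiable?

Satisfiable

Try x1 = 4, x2 = 5, x3 = 5, x4 = 3.
Check constraint 2: x3 - x2 = 0; constraint 3: x4 + x1 = 7; constraint 4: x4 - x1 = -1. The remaining constraints are straightforward to verify.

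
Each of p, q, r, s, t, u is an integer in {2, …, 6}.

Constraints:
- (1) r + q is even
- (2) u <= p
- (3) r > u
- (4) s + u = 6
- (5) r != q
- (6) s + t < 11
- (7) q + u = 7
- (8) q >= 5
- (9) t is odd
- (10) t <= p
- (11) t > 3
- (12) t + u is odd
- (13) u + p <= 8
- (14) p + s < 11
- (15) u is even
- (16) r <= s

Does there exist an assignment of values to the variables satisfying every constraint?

The assignment p = 5, q = 5, r = 3, s = 4, t = 5, u = 2 works:
  constraint 4 holds since s + u = 6.
  constraint 6 holds since s + t = 9.
  constraint 7 holds since q + u = 7.
The rest check out directly.

Satisfiable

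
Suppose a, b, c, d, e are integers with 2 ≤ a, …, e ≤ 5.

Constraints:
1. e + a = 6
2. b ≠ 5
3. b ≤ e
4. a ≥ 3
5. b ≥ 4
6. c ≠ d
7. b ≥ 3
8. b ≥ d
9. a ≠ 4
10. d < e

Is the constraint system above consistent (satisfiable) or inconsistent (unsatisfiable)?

From constraints 3 and 5: e ≥ b ≥ 4. From constraint 4: a ≥ 3. Hence e + a ≥ 7. But constraint 1 requires e + a = 6, and 6 < 7. Contradiction.

Unsatisfiable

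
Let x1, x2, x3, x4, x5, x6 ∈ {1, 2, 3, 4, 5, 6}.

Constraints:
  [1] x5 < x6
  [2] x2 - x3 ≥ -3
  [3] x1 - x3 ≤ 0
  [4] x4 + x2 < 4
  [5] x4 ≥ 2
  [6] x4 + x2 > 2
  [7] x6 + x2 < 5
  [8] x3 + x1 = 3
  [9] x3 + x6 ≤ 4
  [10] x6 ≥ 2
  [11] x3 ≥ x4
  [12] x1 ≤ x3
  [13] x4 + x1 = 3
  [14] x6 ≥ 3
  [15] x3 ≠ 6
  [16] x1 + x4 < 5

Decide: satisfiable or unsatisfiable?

Unsatisfiable

From constraints 5 and 11: x3 ≥ x4 ≥ 2. From constraint 14: x6 ≥ 3. Hence x3 + x6 ≥ 5. But constraint 9 requires x3 + x6 ≤ 4, and 4 < 5. Contradiction.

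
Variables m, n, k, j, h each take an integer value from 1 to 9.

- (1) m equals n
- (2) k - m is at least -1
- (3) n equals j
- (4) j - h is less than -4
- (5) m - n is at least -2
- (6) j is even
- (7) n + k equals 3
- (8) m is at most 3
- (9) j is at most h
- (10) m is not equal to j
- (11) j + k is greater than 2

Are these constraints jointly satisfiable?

From constraints 1 and 3, m = n = j, so m = j. But constraint 10 says m ≠ j. Contradiction.

Unsatisfiable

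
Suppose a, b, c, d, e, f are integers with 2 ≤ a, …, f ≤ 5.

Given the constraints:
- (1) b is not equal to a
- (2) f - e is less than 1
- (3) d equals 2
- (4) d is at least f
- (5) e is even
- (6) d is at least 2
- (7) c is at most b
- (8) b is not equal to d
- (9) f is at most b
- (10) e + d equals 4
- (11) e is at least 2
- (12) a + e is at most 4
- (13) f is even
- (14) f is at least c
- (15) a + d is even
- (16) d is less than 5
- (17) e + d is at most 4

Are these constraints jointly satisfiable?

One satisfying assignment is a = 2, b = 4, c = 2, d = 2, e = 2, f = 2.
For the less obvious constraints — constraint 2: f - e = 0; constraint 10: e + d = 4 — and the others hold by inspection.

Satisfiable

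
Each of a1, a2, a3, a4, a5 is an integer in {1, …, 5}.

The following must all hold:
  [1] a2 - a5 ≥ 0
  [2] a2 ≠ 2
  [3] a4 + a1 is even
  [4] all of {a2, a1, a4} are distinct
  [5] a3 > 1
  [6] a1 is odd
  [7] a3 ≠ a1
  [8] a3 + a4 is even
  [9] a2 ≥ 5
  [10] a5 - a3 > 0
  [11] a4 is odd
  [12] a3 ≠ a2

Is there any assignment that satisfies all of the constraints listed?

Satisfiable

Try a1 = 1, a2 = 5, a3 = 3, a4 = 3, a5 = 5.
Check constraint 1: a2 - a5 = 0; constraint 4: values 5, 1, 3 are distinct; constraint 10: a5 - a3 = 2. The remaining constraints are straightforward to verify.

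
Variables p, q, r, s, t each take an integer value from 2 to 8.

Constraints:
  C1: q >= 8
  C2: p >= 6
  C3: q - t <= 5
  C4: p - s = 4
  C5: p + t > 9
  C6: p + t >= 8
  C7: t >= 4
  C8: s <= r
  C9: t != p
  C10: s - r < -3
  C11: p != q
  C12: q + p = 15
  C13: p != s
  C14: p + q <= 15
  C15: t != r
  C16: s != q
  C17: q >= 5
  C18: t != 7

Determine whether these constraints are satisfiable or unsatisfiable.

Setting (p, q, r, s, t) = (7, 8, 7, 3, 4) satisfies everything: constraint 3: q - t = 4; constraint 4: p - s = 4, and the others follow.

Satisfiable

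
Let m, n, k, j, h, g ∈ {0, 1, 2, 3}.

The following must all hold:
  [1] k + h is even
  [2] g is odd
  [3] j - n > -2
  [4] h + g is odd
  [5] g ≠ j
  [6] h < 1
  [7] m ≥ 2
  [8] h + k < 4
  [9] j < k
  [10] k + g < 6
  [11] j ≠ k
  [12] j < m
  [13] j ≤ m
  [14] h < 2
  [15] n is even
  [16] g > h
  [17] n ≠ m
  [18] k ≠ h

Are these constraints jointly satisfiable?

Satisfiable

Setting (m, n, k, j, h, g) = (2, 0, 2, 0, 0, 3) satisfies everything: constraint 3: j - n = 0; constraint 8: h + k = 2; constraint 10: k + g = 5, and the others follow.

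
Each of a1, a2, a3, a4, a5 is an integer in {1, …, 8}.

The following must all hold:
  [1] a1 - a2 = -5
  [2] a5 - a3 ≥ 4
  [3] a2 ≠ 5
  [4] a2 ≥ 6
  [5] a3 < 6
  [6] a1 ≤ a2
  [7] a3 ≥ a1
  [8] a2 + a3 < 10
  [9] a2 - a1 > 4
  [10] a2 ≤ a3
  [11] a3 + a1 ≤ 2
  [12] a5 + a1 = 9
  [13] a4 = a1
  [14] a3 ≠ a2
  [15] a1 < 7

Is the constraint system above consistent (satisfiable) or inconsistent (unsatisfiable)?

Unsatisfiable

From constraints 4 and 10: a3 ≥ a2 and a2 ≥ 6, so a3 ≥ 6. From constraint 5: a3 ≤ 5. But 5 < 6, so no value of a3 works.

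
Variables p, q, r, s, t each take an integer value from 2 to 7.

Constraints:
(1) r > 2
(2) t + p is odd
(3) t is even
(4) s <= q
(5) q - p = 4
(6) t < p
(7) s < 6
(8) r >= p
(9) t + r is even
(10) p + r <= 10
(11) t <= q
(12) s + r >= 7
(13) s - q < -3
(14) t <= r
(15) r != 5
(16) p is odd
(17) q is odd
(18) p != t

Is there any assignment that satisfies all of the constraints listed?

Satisfiable

Setting (p, q, r, s, t) = (3, 7, 6, 2, 2) satisfies everything: constraint 5: q - p = 4; constraint 10: p + r = 9, and the others follow.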